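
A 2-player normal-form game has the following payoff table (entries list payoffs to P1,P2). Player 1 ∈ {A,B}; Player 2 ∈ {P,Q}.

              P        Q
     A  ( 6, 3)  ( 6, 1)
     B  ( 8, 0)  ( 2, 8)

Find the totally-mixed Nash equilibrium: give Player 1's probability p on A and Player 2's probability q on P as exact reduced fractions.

P1 mixes 4/5 on A; P2 mixes 2/3 on P

P1 indiff ⇒ q·6+(1-q)·6 = q·8+(1-q)·2 ⇒ q(-2) = (1-q)(-4) ⇒ q = 2/3
P2 indiff ⇒ p·3+(1-p)·0 = p·1+(1-p)·8 ⇒ p(2) = (1-p)(8) ⇒ p = 4/5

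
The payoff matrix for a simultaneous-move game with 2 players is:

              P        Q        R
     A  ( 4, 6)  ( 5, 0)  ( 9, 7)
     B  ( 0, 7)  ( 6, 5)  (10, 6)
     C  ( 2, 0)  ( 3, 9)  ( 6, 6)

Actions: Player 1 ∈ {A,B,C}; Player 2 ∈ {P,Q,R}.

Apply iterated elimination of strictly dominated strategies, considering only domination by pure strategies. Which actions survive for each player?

P1 drop C (A beats it: P:4>2 Q:5>3 R:9>6)
P2 drop Q (P beats it: A:6>0 B:7>5)
P1→{A,B} P2→{P,R}

IESDS → P1:{A,B} P2:{P,R}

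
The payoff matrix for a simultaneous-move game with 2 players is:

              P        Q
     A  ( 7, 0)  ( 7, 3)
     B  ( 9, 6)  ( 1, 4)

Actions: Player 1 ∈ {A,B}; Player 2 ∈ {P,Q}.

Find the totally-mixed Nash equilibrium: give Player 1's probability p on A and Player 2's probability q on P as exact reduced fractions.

P1 indiff ⇒ q·7+(1-q)·7 = q·9+(1-q)·1 ⇒ q(-2) = (1-q)(-6) ⇒ q = 3/4
P2 indiff ⇒ p·0+(1-p)·6 = p·3+(1-p)·4 ⇒ p(-3) = (1-p)(-2) ⇒ p = 2/5

P1 mixes 2/5 on A; P2 mixes 3/4 on P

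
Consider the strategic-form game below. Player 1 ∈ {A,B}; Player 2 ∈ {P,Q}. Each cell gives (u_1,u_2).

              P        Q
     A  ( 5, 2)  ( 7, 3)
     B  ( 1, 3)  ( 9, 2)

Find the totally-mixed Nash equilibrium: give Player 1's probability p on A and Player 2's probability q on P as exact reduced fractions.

p=1/2, q=1/3

P1 indiff ⇒ q·5+(1-q)·7 = q·1+(1-q)·9 ⇒ q(4) = (1-q)(2) ⇒ q = 1/3
P2 indiff ⇒ p·2+(1-p)·3 = p·3+(1-p)·2 ⇒ p(-1) = (1-p)(-1) ⇒ p = 1/2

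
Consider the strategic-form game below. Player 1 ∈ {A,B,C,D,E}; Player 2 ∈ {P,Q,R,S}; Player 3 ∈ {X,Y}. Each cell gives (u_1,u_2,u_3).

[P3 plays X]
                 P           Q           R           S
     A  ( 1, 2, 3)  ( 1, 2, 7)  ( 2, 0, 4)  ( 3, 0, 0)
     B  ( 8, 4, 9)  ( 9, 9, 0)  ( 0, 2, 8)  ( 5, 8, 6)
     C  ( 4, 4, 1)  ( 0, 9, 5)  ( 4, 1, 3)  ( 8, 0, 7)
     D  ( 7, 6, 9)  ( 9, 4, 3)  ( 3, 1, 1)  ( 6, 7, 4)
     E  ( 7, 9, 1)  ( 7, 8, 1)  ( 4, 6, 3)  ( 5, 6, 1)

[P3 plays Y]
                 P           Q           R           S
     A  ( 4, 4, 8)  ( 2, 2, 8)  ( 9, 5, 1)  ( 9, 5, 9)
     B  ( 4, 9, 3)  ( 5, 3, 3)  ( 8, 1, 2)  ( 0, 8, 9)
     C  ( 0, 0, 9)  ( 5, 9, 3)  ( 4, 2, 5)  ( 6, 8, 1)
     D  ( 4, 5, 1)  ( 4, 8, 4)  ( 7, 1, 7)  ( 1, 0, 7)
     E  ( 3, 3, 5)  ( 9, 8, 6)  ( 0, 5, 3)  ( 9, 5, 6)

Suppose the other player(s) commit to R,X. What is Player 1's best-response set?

u_1(A vs R,X) = 2
u_1(B vs R,X) = 0
u_1(C vs R,X) = 4
u_1(D vs R,X) = 3
u_1(E vs R,X) = 4
max payoff 4 at {C,E}

P1 best: {C,E}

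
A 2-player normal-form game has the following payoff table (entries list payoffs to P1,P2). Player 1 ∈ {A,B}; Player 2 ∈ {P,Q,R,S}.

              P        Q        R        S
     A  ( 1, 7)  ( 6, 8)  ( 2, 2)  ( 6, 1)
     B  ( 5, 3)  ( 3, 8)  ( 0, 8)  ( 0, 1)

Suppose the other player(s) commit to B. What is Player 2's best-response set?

u_2(P vs B) = 3
u_2(Q vs B) = 8
u_2(R vs B) = 8
u_2(S vs B) = 1
max payoff 8 at {Q,R}

BR_2 = {Q,R}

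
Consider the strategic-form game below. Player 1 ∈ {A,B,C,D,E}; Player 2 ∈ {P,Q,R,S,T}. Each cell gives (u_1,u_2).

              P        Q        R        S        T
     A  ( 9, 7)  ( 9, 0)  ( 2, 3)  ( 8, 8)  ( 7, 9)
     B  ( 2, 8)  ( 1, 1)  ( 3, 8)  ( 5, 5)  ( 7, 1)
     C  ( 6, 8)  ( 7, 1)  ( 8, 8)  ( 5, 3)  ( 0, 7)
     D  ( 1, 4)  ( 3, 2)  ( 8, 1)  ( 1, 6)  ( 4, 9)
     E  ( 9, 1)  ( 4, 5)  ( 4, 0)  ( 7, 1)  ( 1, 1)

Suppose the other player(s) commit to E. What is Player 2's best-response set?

P2 best: {Q}

u_2(P vs E) = 1
u_2(Q vs E) = 5
u_2(R vs E) = 0
u_2(S vs E) = 1
u_2(T vs E) = 1
max payoff 5 at {Q}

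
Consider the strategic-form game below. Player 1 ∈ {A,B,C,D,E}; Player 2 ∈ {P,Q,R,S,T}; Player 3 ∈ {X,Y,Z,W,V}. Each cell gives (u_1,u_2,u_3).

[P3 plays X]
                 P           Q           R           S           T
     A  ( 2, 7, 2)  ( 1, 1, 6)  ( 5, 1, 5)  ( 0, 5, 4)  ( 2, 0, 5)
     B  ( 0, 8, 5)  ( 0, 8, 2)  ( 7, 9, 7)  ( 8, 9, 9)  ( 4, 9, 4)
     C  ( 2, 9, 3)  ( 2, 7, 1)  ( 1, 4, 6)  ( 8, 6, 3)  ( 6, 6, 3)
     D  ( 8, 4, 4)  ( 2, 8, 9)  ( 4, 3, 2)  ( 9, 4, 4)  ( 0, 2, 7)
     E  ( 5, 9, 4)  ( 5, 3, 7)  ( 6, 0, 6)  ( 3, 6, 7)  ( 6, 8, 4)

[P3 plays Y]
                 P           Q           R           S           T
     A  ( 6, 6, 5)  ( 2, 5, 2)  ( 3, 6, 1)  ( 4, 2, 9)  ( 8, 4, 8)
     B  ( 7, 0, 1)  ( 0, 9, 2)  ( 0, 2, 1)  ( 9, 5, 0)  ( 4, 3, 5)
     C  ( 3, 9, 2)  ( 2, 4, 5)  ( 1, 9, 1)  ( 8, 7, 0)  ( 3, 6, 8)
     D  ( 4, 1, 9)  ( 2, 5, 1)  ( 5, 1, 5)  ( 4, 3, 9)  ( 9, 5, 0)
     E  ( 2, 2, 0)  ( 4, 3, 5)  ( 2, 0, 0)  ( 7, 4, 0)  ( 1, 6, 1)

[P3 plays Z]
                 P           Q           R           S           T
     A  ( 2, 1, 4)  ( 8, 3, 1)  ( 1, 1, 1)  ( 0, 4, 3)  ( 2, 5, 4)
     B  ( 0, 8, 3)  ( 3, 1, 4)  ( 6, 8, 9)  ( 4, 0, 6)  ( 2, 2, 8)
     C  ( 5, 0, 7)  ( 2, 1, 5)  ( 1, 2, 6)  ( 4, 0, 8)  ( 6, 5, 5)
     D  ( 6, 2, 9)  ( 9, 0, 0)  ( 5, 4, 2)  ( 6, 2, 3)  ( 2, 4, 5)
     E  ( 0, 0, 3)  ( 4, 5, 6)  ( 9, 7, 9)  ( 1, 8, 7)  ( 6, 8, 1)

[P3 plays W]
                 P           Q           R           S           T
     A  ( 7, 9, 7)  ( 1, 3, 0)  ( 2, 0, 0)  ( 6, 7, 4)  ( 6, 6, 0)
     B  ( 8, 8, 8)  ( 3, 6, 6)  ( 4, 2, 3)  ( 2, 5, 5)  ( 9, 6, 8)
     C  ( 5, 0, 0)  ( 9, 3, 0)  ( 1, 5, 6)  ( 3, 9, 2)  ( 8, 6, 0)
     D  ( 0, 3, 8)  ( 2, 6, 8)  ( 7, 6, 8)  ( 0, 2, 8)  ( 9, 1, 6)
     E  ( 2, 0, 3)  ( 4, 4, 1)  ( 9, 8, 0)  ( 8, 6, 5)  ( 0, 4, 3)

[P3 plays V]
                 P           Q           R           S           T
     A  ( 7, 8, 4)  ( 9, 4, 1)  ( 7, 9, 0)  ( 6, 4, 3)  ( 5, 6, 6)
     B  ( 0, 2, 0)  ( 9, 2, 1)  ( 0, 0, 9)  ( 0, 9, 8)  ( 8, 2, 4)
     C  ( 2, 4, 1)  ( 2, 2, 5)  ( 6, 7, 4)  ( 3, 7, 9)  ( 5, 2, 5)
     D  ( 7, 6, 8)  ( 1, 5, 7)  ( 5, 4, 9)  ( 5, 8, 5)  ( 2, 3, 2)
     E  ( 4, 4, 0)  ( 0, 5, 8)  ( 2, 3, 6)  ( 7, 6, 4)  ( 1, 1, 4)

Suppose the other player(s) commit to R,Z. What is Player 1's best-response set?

BR_1 = {E}

u_1(A vs R,Z) = 1
u_1(B vs R,Z) = 6
u_1(C vs R,Z) = 1
u_1(D vs R,Z) = 5
u_1(E vs R,Z) = 9
max payoff 9 at {E}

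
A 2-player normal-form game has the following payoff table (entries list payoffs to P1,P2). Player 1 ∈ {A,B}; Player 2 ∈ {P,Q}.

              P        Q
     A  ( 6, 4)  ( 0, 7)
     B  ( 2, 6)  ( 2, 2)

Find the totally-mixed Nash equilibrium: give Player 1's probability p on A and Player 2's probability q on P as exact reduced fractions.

p=4/7, q=1/3

P1 indiff ⇒ q·6+(1-q)·0 = q·2+(1-q)·2 ⇒ q(4) = (1-q)(2) ⇒ q = 1/3
P2 indiff ⇒ p·4+(1-p)·6 = p·7+(1-p)·2 ⇒ p(-3) = (1-p)(-4) ⇒ p = 4/7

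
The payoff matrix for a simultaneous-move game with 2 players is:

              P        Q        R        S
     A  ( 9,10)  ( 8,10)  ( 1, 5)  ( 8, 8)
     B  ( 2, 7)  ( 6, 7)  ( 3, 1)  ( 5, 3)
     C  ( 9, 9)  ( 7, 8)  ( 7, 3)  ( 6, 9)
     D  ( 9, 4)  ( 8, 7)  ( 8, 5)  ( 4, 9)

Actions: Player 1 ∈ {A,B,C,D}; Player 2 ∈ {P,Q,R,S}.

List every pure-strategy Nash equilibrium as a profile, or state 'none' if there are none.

(A,P): NE
(A,Q): NE
(A,R): not NE [P1→D gives 8>1; P2→Q gives 10>5]
(A,S): not NE [P2→Q gives 10>8]
(B,P): not NE [P1→D gives 9>2]
(B,Q): not NE [P1→D gives 8>6]
(B,R): not NE [P1→D gives 8>3; P2→Q gives 7>1]
(B,S): not NE [P1→A gives 8>5; P2→Q gives 7>3]
(C,P): NE
(C,Q): not NE [P1→D gives 8>7; P2→S gives 9>8]
(C,R): not NE [P1→D gives 8>7; P2→S gives 9>3]
(C,S): not NE [P1→A gives 8>6]
(D,P): not NE [P2→S gives 9>4]
(D,Q): not NE [P2→S gives 9>7]
(D,R): not NE [P2→S gives 9>5]
(D,S): not NE [P1→A gives 8>4]

NE set: (A,P), (A,Q), (C,P)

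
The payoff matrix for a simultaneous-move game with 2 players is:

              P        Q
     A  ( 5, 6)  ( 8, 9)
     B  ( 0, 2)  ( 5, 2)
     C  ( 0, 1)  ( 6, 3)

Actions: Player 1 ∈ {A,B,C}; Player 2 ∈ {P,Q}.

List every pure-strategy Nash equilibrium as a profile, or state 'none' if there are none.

(A,P): not NE [P2→Q gives 9>6]
(A,Q): NE
(B,P): not NE [P1→A gives 5>0]
(B,Q): not NE [P1→A gives 8>5]
(C,P): not NE [P1→A gives 5>0; P2→Q gives 3>1]
(C,Q): not NE [P1→A gives 8>6]

PSNE = {(A,Q)}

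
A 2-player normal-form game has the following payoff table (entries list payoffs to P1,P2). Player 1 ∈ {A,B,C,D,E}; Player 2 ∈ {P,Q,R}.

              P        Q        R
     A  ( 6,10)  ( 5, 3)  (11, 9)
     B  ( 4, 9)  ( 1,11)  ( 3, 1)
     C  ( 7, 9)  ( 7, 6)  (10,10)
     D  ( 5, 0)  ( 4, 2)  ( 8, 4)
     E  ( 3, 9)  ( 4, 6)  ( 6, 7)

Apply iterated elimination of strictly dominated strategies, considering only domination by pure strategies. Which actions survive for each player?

Remaining: P1:{A,C} P2:{P,R}

P1 drop B (A beats it: P:6>4 Q:5>1 R:11>3)
P1 drop D (A beats it: P:6>5 Q:5>4 R:11>8)
P1 drop E (A beats it: P:6>3 Q:5>4 R:11>6)
P2 drop Q (P beats it: A:10>3 C:9>6)
P1→{A,C} P2→{P,R}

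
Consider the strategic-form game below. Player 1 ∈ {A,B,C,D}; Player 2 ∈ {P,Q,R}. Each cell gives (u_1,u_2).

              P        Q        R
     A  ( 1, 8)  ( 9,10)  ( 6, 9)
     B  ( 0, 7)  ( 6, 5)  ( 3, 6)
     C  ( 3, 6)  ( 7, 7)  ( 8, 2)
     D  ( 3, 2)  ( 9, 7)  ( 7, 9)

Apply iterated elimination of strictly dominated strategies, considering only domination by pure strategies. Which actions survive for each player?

Survivors P1:{A,C,D} P2:{Q,R}

P1 drop B (A beats it: P:1>0 Q:9>6 R:6>3)
P2 drop P (Q beats it: A:10>8 C:7>6 D:7>2)
P1→{A,C,D} P2→{Q,R}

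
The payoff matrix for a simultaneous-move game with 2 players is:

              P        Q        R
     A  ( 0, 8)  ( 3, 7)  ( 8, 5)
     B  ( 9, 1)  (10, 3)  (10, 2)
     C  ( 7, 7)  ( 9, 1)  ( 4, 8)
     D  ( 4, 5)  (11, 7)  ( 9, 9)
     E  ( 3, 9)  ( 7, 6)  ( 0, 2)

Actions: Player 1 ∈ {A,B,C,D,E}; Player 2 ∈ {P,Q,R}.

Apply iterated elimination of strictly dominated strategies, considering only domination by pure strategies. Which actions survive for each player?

P1 drop A (B beats it: P:9>0 Q:10>3 R:10>8)
P1 drop C (B beats it: P:9>7 Q:10>9 R:10>4)
P1 drop E (B beats it: P:9>3 Q:10>7 R:10>0)
P2 drop P (Q beats it: B:3>1 D:7>5)
P1→{B,D} P2→{Q,R}

Remaining: P1:{B,D} P2:{Q,R}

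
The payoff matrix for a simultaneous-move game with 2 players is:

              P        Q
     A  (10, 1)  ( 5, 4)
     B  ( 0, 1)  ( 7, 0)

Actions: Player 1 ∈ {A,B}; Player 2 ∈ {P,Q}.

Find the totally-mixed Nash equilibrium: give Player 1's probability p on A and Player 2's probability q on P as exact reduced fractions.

(p,q) = (1/4, 1/6)

P1 indiff ⇒ q·10+(1-q)·5 = q·0+(1-q)·7 ⇒ q(10) = (1-q)(2) ⇒ q = 1/6
P2 indiff ⇒ p·1+(1-p)·1 = p·4+(1-p)·0 ⇒ p(-3) = (1-p)(-1) ⇒ p = 1/4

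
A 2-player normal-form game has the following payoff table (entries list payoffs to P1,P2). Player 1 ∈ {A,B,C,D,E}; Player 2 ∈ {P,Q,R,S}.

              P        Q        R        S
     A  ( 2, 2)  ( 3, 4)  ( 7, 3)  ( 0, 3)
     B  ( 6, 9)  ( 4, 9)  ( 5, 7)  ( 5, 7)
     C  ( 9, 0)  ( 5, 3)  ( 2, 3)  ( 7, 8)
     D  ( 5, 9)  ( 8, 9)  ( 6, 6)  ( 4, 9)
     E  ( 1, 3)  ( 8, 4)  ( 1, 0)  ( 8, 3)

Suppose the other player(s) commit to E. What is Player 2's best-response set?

argmax u_2 = {Q}

u_2(P vs E) = 3
u_2(Q vs E) = 4
u_2(R vs E) = 0
u_2(S vs E) = 3
max payoff 4 at {Q}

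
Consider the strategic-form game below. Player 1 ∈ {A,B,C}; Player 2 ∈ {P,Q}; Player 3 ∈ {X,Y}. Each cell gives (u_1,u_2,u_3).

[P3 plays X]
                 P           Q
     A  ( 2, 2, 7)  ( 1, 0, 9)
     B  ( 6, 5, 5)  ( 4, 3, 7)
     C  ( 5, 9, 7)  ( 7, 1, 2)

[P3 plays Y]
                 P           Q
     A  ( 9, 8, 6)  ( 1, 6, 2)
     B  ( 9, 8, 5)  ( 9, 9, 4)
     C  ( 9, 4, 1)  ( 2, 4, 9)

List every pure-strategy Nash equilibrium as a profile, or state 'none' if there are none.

NE set: (B,P,X)

(A,P,X): not NE [P1→B gives 6>2]
(A,P,Y): not NE [P3→X gives 7>6]
(A,Q,X): not NE [P1→C gives 7>1; P2→P gives 2>0]
(A,Q,Y): not NE [P1→B gives 9>1; P2→P gives 8>6; P3→X gives 9>2]
(B,P,X): NE
(B,P,Y): not NE [P2→Q gives 9>8]
(B,Q,X): not NE [P1→C gives 7>4; P2→P gives 5>3]
(B,Q,Y): not NE [P3→X gives 7>4]
(C,P,X): not NE [P1→B gives 6>5]
(C,P,Y): not NE [P3→X gives 7>1]
(C,Q,X): not NE [P2→P gives 9>1; P3→Y gives 9>2]
(C,Q,Y): not NE [P1→B gives 9>2]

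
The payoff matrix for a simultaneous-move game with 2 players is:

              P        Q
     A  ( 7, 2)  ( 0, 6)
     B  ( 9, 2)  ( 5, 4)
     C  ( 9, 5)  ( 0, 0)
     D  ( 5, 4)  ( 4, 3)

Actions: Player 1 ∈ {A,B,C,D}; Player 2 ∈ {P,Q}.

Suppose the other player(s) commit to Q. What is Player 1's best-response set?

u_1(A vs Q) = 0
u_1(B vs Q) = 5
u_1(C vs Q) = 0
u_1(D vs Q) = 4
max payoff 5 at {B}

P1 best: {B}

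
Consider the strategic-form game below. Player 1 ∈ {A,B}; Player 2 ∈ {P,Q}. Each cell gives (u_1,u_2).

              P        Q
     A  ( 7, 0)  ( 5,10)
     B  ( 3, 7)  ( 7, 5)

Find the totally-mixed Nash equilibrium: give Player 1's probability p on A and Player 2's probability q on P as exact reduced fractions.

P1 indiff ⇒ q·7+(1-q)·5 = q·3+(1-q)·7 ⇒ q(4) = (1-q)(2) ⇒ q = 1/3
P2 indiff ⇒ p·0+(1-p)·7 = p·10+(1-p)·5 ⇒ p(-10) = (1-p)(-2) ⇒ p = 1/6

P1 mixes 1/6 on A; P2 mixes 1/3 on P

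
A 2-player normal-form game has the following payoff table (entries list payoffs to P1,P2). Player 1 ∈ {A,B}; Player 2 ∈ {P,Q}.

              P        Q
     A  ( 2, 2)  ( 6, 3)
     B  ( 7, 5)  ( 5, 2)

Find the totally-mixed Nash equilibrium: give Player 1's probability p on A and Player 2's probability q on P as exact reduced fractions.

P1 indiff ⇒ q·2+(1-q)·6 = q·7+(1-q)·5 ⇒ q(-5) = (1-q)(-1) ⇒ q = 1/6
P2 indiff ⇒ p·2+(1-p)·5 = p·3+(1-p)·2 ⇒ p(-1) = (1-p)(-3) ⇒ p = 3/4

(p,q) = (3/4, 1/6)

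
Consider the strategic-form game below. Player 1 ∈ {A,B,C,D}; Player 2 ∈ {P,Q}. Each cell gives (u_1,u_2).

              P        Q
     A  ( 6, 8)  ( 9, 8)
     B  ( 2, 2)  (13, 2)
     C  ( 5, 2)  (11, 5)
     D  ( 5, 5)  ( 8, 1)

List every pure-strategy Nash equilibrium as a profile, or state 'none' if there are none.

(A,P): NE
(A,Q): not NE [P1→B gives 13>9]
(B,P): not NE [P1→A gives 6>2]
(B,Q): NE
(C,P): not NE [P1→A gives 6>5; P2→Q gives 5>2]
(C,Q): not NE [P1→B gives 13>11]
(D,P): not NE [P1→A gives 6>5]
(D,Q): not NE [P1→B gives 13>8; P2→P gives 5>1]

NE set: (A,P), (B,Q)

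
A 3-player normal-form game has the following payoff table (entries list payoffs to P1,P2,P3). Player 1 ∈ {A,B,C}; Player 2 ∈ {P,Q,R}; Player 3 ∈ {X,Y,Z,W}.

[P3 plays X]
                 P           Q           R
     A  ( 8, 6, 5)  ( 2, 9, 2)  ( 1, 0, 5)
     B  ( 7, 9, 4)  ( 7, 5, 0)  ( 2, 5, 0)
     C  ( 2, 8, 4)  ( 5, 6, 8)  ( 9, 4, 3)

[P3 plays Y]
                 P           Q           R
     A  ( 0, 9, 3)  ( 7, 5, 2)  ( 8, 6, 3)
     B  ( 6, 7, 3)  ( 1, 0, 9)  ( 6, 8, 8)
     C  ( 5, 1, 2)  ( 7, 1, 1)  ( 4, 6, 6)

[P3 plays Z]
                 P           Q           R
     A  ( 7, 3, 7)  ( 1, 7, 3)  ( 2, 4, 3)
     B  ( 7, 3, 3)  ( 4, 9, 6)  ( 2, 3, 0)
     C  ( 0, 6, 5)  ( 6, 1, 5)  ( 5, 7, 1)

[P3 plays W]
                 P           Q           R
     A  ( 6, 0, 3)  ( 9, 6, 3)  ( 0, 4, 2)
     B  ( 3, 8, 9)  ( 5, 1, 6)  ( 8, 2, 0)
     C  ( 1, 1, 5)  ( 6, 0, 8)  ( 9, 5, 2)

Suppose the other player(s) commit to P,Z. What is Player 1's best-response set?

argmax u_1 = {A,B}

u_1(A vs P,Z) = 7
u_1(B vs P,Z) = 7
u_1(C vs P,Z) = 0
max payoff 7 at {A,B}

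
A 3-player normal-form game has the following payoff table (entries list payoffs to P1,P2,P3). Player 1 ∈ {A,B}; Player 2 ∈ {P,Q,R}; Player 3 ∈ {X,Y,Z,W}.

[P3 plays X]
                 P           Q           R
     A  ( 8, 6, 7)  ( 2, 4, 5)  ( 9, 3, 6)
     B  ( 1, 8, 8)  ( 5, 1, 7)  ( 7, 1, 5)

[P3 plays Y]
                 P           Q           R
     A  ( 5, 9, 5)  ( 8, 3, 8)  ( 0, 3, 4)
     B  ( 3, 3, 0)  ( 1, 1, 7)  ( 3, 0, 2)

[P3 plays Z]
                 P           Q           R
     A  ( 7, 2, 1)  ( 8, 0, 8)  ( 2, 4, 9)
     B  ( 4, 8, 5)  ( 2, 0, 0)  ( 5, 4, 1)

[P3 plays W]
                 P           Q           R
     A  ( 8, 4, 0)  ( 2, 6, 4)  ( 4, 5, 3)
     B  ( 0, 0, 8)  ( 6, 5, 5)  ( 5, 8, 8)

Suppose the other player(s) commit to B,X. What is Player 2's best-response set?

P2 best: {P}

u_2(P vs B,X) = 8
u_2(Q vs B,X) = 1
u_2(R vs B,X) = 1
max payoff 8 at {P}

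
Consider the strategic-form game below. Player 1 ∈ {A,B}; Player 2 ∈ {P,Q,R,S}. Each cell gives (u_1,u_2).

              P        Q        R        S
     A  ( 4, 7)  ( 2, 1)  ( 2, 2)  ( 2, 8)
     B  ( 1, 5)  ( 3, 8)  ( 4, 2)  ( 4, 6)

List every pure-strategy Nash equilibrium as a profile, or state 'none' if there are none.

(A,P): not NE [P2→S gives 8>7]
(A,Q): not NE [P1→B gives 3>2; P2→S gives 8>1]
(A,R): not NE [P1→B gives 4>2; P2→S gives 8>2]
(A,S): not NE [P1→B gives 4>2]
(B,P): not NE [P1→A gives 4>1; P2→Q gives 8>5]
(B,Q): NE
(B,R): not NE [P2→Q gives 8>2]
(B,S): not NE [P2→Q gives 8>6]

PSNE = {(B,Q)}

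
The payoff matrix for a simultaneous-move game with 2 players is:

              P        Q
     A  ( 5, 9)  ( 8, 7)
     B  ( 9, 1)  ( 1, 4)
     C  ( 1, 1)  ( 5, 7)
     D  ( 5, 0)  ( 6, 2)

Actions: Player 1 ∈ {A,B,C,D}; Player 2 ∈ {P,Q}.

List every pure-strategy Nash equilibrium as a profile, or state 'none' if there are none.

(A,P): not NE [P1→B gives 9>5]
(A,Q): not NE [P2→P gives 9>7]
(B,P): not NE [P2→Q gives 4>1]
(B,Q): not NE [P1→A gives 8>1]
(C,P): not NE [P1→B gives 9>1; P2→Q gives 7>1]
(C,Q): not NE [P1→A gives 8>5]
(D,P): not NE [P1→B gives 9>5; P2→Q gives 2>0]
(D,Q): not NE [P1→A gives 8>6]

Equilibria: none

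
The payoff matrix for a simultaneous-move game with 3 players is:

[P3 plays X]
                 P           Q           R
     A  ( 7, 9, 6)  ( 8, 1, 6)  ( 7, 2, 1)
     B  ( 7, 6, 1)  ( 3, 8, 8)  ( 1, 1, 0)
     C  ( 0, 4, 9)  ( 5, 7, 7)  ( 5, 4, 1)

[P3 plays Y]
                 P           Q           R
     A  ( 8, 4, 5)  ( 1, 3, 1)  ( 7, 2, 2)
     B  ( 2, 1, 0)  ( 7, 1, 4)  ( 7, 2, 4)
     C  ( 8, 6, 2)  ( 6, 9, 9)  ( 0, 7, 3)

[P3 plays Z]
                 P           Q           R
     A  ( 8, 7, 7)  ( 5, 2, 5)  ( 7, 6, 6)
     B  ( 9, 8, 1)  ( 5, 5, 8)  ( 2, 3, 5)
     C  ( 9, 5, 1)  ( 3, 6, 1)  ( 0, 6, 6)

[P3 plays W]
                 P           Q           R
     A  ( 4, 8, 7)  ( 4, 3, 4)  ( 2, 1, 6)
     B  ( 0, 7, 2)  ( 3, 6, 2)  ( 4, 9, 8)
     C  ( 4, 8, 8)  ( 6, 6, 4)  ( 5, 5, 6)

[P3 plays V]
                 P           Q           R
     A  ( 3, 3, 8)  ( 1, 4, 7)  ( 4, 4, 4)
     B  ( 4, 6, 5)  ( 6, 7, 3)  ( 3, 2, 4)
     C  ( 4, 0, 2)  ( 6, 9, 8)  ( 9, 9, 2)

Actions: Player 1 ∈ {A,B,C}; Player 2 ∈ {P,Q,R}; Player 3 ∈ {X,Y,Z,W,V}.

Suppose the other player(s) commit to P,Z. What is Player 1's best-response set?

BR_1 = {B,C}

u_1(A vs P,Z) = 8
u_1(B vs P,Z) = 9
u_1(C vs P,Z) = 9
max payoff 9 at {B,C}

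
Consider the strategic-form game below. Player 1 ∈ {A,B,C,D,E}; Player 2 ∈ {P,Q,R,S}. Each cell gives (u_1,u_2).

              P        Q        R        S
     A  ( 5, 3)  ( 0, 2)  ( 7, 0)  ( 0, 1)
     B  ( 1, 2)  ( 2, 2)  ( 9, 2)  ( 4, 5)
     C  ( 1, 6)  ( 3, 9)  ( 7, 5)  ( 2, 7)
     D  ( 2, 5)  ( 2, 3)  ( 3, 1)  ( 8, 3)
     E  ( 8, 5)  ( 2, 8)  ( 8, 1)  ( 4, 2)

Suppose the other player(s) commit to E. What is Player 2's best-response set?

P2 best: {Q}

u_2(P vs E) = 5
u_2(Q vs E) = 8
u_2(R vs E) = 1
u_2(S vs E) = 2
max payoff 8 at {Q}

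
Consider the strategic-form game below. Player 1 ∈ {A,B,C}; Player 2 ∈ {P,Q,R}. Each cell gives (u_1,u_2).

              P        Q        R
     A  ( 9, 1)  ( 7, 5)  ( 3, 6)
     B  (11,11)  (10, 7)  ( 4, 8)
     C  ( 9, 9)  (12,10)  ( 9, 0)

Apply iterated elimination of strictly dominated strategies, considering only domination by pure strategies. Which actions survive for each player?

Remaining: P1:{B,C} P2:{P,Q}

P1 drop A (B beats it: P:11>9 Q:10>7 R:4>3)
P2 drop R (P beats it: B:11>8 C:9>0)
P1→{B,C} P2→{P,Q}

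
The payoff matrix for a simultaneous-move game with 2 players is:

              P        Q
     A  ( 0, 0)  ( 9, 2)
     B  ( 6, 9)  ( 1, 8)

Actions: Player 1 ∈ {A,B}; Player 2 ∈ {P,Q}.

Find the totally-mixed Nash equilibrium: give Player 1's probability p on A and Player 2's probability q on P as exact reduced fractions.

P1 indiff ⇒ q·0+(1-q)·9 = q·6+(1-q)·1 ⇒ q(-6) = (1-q)(-8) ⇒ q = 4/7
P2 indiff ⇒ p·0+(1-p)·9 = p·2+(1-p)·8 ⇒ p(-2) = (1-p)(-1) ⇒ p = 1/3

(p,q) = (1/3, 4/7)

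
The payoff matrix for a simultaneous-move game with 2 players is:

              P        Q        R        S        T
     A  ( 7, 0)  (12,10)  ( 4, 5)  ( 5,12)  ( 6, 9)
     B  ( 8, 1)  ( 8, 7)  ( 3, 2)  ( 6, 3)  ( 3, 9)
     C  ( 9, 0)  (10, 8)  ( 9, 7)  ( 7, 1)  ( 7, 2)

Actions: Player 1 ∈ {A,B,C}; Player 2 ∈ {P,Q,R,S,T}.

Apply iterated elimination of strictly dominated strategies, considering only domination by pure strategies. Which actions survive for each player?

P1 drop B (C beats it: P:9>8 Q:10>8 R:9>3 S:7>6 T:7>3)
P2 drop P (Q beats it: A:10>0 C:8>0)
P2 drop R (Q beats it: A:10>5 C:8>7)
P2 drop T (Q beats it: A:10>9 C:8>2)
P1→{A,C} P2→{Q,S}

Survivors P1:{A,C} P2:{Q,S}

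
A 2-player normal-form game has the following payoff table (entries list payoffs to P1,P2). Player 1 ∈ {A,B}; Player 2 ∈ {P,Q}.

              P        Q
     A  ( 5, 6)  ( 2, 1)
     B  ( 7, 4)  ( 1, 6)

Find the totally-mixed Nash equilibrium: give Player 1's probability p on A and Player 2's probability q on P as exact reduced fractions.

P1 indiff ⇒ q·5+(1-q)·2 = q·7+(1-q)·1 ⇒ q(-2) = (1-q)(-1) ⇒ q = 1/3
P2 indiff ⇒ p·6+(1-p)·4 = p·1+(1-p)·6 ⇒ p(5) = (1-p)(2) ⇒ p = 2/7

p=2/7, q=1/3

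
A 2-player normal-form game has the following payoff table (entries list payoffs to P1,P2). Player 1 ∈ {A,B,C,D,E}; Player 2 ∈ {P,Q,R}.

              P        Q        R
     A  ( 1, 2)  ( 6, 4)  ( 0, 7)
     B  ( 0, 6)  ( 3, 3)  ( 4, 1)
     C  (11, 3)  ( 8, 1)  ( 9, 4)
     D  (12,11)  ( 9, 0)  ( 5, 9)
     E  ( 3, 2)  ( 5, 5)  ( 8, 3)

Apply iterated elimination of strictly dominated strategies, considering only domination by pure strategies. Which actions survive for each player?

P1 drop A (C beats it: P:11>1 Q:8>6 R:9>0)
P1 drop B (C beats it: P:11>0 Q:8>3 R:9>4)
P1 drop E (C beats it: P:11>3 Q:8>5 R:9>8)
P2 drop Q (P beats it: C:3>1 D:11>0)
P1→{C,D} P2→{P,R}

Remaining: P1:{C,D} P2:{P,R}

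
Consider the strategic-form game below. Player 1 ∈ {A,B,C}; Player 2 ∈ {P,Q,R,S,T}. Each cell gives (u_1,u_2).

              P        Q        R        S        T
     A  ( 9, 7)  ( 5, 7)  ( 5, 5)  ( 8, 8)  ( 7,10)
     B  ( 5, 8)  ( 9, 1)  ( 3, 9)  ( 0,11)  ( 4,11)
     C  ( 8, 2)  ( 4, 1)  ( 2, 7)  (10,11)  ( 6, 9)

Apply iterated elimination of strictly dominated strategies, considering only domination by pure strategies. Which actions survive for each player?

P2 drop P (S beats it: A:8>7 B:11>8 C:11>2)
P2 drop Q (S beats it: A:8>7 B:11>1 C:11>1)
P1 drop B (A beats it: R:5>3 S:8>0 T:7>4)
P2 drop R (S beats it: A:8>5 C:11>7)
P1→{A,C} P2→{S,T}

Remaining: P1:{A,C} P2:{S,T}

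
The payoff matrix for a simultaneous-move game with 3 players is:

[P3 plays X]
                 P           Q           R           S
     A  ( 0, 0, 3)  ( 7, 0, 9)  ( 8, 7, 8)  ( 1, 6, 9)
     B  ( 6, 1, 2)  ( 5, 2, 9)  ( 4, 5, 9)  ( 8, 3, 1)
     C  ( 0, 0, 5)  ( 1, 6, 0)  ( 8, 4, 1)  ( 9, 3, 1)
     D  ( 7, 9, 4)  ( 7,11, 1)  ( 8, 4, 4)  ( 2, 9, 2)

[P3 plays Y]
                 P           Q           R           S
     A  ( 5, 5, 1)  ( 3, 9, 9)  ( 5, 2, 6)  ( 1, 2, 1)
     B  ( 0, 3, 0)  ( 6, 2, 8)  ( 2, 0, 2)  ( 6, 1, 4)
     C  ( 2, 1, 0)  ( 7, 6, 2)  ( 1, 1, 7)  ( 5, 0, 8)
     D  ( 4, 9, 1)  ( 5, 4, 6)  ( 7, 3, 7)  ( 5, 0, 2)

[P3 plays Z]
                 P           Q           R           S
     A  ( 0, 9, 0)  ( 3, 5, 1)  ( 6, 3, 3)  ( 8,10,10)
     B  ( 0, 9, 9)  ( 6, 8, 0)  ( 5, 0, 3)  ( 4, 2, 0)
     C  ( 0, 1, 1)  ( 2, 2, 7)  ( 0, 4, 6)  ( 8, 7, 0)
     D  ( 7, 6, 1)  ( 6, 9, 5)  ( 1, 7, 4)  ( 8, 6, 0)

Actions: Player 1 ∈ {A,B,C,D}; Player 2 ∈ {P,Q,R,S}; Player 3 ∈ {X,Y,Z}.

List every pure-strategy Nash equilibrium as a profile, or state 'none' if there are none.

(A,P,X): not NE [P1→D gives 7>0; P2→R gives 7>0]
(A,P,Y): not NE [P2→Q gives 9>5; P3→X gives 3>1]
(A,P,Z): not NE [P1→D gives 7>0; P2→S gives 10>9; P3→X gives 3>0]
(A,Q,X): not NE [P2→R gives 7>0]
(A,Q,Y): not NE [P1→C gives 7>3]
(A,Q,Z): not NE [P1→D gives 6>3; P2→S gives 10>5; P3→Y gives 9>1]
(A,R,X): NE
(A,R,Y): not NE [P1→D gives 7>5; P2→Q gives 9>2; P3→X gives 8>6]
(A,R,Z): not NE [P2→S gives 10>3; P3→X gives 8>3]
(A,S,X): not NE [P1→C gives 9>1; P2→R gives 7>6; P3→Z gives 10>9]
(A,S,Y): not NE [P1→B gives 6>1; P2→Q gives 9>2; P3→Z gives 10>1]
(A,S,Z): NE
(B,P,X): not NE [P1→D gives 7>6; P2→R gives 5>1; P3→Z gives 9>2]
(B,P,Y): not NE [P1→A gives 5>0; P3→Z gives 9>0]
(B,P,Z): not NE [P1→D gives 7>0]
(B,Q,X): not NE [P1→D gives 7>5; P2→R gives 5>2]
(B,Q,Y): not NE [P1→C gives 7>6; P2→P gives 3>2; P3→X gives 9>8]
(B,Q,Z): not NE [P2→P gives 9>8; P3→X gives 9>0]
(B,R,X): not NE [P1→D gives 8>4]
(B,R,Y): not NE [P1→D gives 7>2; P2→P gives 3>0; P3→X gives 9>2]
(B,R,Z): not NE [P1→A gives 6>5; P2→P gives 9>0; P3→X gives 9>3]
(B,S,X): not NE [P1→C gives 9>8; P2→R gives 5>3; P3→Y gives 4>1]
(B,S,Y): not NE [P2→P gives 3>1]
(B,S,Z): not NE [P1→D gives 8>4; P2→P gives 9>2; P3→Y gives 4>0]
(C,P,X): not NE [P1→D gives 7>0; P2→Q gives 6>0]
(C,P,Y): not NE [P1→A gives 5>2; P2→Q gives 6>1; P3→X gives 5>0]
(C,P,Z): not NE [P1→D gives 7>0; P2→S gives 7>1; P3→X gives 5>1]
(C,Q,X): not NE [P1→D gives 7>1; P3→Z gives 7>0]
(C,Q,Y): not NE [P3→Z gives 7>2]
(C,Q,Z): not NE [P1→D gives 6>2; P2→S gives 7>2]
(C,R,X): not NE [P2→Q gives 6>4; P3→Y gives 7>1]
(C,R,Y): not NE [P1→D gives 7>1; P2→Q gives 6>1]
(C,R,Z): not NE [P1→A gives 6>0; P2→S gives 7>4; P3→Y gives 7>6]
(C,S,X): not NE [P2→Q gives 6>3; P3→Y gives 8>1]
(C,S,Y): not NE [P1→B gives 6>5; P2→Q gives 6>0]
(C,S,Z): not NE [P3→Y gives 8>0]
(D,P,X): not NE [P2→Q gives 11>9]
(D,P,Y): not NE [P1→A gives 5>4; P3→X gives 4>1]
(D,P,Z): not NE [P2→Q gives 9>6; P3→X gives 4>1]
(D,Q,X): not NE [P3→Y gives 6>1]
(D,Q,Y): not NE [P1→C gives 7>5; P2→P gives 9>4]
(D,Q,Z): not NE [P3→Y gives 6>5]
(D,R,X): not NE [P2→Q gives 11>4; P3→Y gives 7>4]
(D,R,Y): not NE [P2→P gives 9>3]
(D,R,Z): not NE [P1→A gives 6>1; P2→Q gives 9>7; P3→Y gives 7>4]
(D,S,X): not NE [P1→C gives 9>2; P2→Q gives 11>9]
(D,S,Y): not NE [P1→B gives 6>5; P2→P gives 9>0]
(D,S,Z): not NE [P2→Q gives 9>6; P3→Y gives 2>0]

PSNE = {(A,R,X), (A,S,Z)}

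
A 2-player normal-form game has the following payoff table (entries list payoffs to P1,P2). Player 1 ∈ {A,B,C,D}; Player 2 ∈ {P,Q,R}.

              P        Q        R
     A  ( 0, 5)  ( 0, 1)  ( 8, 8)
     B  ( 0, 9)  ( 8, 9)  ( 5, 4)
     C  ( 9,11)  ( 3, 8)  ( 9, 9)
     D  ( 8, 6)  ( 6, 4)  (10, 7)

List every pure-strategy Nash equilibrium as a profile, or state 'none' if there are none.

PSNE = {(B,Q), (C,P), (D,R)}

(A,P): not NE [P1→C gives 9>0; P2→R gives 8>5]
(A,Q): not NE [P1→B gives 8>0; P2→R gives 8>1]
(A,R): not NE [P1→D gives 10>8]
(B,P): not NE [P1→C gives 9>0]
(B,Q): NE
(B,R): not NE [P1→D gives 10>5; P2→Q gives 9>4]
(C,P): NE
(C,Q): not NE [P1→B gives 8>3; P2→P gives 11>8]
(C,R): not NE [P1→D gives 10>9; P2→P gives 11>9]
(D,P): not NE [P1→C gives 9>8; P2→R gives 7>6]
(D,Q): not NE [P1→B gives 8>6; P2→R gives 7>4]
(D,R): NE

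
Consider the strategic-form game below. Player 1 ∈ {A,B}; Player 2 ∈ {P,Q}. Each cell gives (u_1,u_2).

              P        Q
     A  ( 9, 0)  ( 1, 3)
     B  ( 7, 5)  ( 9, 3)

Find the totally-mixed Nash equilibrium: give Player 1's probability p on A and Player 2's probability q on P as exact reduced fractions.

P1 indiff ⇒ q·9+(1-q)·1 = q·7+(1-q)·9 ⇒ q(2) = (1-q)(8) ⇒ q = 4/5
P2 indiff ⇒ p·0+(1-p)·5 = p·3+(1-p)·3 ⇒ p(-3) = (1-p)(-2) ⇒ p = 2/5

P1 mixes 2/5 on A; P2 mixes 4/5 on P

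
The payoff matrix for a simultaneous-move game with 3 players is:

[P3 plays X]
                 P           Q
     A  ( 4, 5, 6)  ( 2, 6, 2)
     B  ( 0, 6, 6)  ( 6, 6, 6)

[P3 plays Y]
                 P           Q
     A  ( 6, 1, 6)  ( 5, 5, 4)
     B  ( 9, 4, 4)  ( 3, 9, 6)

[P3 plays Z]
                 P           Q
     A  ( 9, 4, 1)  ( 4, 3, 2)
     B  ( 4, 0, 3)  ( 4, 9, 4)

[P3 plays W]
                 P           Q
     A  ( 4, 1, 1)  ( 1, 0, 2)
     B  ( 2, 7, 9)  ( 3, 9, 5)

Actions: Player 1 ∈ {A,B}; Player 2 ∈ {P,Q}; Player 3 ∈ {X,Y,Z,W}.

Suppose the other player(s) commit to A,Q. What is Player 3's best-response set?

P3 best: {Y}

u_3(X vs A,Q) = 2
u_3(Y vs A,Q) = 4
u_3(Z vs A,Q) = 2
u_3(W vs A,Q) = 2
max payoff 4 at {Y}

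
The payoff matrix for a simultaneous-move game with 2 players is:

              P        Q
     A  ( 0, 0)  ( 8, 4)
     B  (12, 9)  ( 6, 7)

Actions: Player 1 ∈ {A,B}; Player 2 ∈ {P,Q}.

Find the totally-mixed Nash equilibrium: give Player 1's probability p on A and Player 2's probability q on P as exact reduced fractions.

P1 indiff ⇒ q·0+(1-q)·8 = q·12+(1-q)·6 ⇒ q(-12) = (1-q)(-2) ⇒ q = 1/7
P2 indiff ⇒ p·0+(1-p)·9 = p·4+(1-p)·7 ⇒ p(-4) = (1-p)(-2) ⇒ p = 1/3

p=1/3, q=1/7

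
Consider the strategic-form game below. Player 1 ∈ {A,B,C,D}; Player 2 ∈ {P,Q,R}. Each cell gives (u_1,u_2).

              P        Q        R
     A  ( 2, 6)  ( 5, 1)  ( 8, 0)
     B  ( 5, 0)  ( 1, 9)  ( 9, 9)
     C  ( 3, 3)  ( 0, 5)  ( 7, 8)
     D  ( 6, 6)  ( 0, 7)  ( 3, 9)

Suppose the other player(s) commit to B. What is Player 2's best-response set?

argmax u_2 = {Q,R}

u_2(P vs B) = 0
u_2(Q vs B) = 9
u_2(R vs B) = 9
max payoff 9 at {Q,R}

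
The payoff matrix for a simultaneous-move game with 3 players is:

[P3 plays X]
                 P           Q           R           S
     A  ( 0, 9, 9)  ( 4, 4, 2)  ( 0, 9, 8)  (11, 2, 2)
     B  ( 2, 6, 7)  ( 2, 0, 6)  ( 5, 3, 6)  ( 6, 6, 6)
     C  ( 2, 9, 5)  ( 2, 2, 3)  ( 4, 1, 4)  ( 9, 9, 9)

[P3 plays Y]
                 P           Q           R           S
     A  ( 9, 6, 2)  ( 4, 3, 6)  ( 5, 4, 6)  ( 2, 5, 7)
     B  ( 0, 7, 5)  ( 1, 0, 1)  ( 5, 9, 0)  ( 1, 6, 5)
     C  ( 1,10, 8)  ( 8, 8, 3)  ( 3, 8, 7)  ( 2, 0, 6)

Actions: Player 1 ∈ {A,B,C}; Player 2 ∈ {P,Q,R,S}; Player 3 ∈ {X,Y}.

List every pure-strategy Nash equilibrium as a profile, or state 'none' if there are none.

(A,P,X): not NE [P1→C gives 2>0]
(A,P,Y): not NE [P3→X gives 9>2]
(A,Q,X): not NE [P2→R gives 9>4; P3→Y gives 6>2]
(A,Q,Y): not NE [P1→C gives 8>4; P2→P gives 6>3]
(A,R,X): not NE [P1→B gives 5>0]
(A,R,Y): not NE [P2→P gives 6>4; P3→X gives 8>6]
(A,S,X): not NE [P2→R gives 9>2; P3→Y gives 7>2]
(A,S,Y): not NE [P2→P gives 6>5]
(B,P,X): NE
(B,P,Y): not NE [P1→A gives 9>0; P2→R gives 9>7; P3→X gives 7>5]
(B,Q,X): not NE [P1→A gives 4>2; P2→S gives 6>0]
(B,Q,Y): not NE [P1→C gives 8>1; P2→R gives 9>0; P3→X gives 6>1]
(B,R,X): not NE [P2→S gives 6>3]
(B,R,Y): not NE [P3→X gives 6>0]
(B,S,X): not NE [P1→A gives 11>6]
(B,S,Y): not NE [P1→C gives 2>1; P2→R gives 9>6; P3→X gives 6>5]
(C,P,X): not NE [P3→Y gives 8>5]
(C,P,Y): not NE [P1→A gives 9>1]
(C,Q,X): not NE [P1→A gives 4>2; P2→S gives 9>2]
(C,Q,Y): not NE [P2→P gives 10>8]
(C,R,X): not NE [P1→B gives 5>4; P2→S gives 9>1; P3→Y gives 7>4]
(C,R,Y): not NE [P1→B gives 5>3; P2→P gives 10>8]
(C,S,X): not NE [P1→A gives 11>9]
(C,S,Y): not NE [P2→P gives 10>0; P3→X gives 9>6]

Nash profiles: (B,P,X)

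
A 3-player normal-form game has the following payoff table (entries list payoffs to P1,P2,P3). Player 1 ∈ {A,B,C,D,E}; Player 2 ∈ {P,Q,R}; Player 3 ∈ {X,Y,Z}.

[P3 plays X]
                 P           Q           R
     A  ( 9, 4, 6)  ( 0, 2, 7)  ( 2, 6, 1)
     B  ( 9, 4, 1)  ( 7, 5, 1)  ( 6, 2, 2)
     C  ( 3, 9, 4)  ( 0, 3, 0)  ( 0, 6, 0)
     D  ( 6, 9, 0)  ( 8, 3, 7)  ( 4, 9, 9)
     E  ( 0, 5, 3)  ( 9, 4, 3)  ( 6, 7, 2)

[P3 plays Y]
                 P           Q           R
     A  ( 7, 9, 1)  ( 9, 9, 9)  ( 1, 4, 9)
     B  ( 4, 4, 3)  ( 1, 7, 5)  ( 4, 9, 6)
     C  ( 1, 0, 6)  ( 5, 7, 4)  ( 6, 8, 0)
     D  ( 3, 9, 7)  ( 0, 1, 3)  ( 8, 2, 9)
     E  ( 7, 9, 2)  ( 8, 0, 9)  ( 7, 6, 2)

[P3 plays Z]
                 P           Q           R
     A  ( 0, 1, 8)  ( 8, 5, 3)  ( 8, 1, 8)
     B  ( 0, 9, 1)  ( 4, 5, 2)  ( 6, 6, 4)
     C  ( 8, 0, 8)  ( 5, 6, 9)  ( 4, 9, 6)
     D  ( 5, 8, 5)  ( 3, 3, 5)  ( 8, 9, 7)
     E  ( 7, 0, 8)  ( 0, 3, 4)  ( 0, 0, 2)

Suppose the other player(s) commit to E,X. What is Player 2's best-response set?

BR_2 = {R}

u_2(P vs E,X) = 5
u_2(Q vs E,X) = 4
u_2(R vs E,X) = 7
max payoff 7 at {R}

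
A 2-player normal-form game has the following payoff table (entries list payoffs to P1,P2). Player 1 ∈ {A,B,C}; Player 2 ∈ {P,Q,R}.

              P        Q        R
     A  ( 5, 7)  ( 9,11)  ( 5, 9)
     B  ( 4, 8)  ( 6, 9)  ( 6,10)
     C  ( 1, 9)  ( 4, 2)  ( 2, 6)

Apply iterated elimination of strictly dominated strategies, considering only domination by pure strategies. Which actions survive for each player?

P1 drop C (A beats it: P:5>1 Q:9>4 R:5>2)
P2 drop P (Q beats it: A:11>7 B:9>8)
P1→{A,B} P2→{Q,R}

IESDS → P1:{A,B} P2:{Q,R}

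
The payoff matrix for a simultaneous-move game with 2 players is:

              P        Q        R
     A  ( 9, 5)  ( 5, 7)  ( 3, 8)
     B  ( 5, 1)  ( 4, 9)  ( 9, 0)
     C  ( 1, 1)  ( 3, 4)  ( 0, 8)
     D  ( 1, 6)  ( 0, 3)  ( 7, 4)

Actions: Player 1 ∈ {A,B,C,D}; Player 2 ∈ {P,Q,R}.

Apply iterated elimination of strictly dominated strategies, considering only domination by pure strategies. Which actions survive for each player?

P1 drop C (A beats it: P:9>1 Q:5>3 R:3>0)
P1 drop D (B beats it: P:5>1 Q:4>0 R:9>7)
P2 drop P (Q beats it: A:7>5 B:9>1)
P1→{A,B} P2→{Q,R}

Remaining: P1:{A,B} P2:{Q,R}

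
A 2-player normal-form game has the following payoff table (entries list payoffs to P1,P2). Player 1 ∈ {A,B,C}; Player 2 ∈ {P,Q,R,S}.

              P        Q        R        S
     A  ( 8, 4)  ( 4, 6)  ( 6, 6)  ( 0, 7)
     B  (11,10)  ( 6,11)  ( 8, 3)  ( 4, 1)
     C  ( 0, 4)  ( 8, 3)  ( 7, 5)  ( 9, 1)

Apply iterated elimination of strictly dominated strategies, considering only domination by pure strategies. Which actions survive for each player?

Survivors P1:{B,C} P2:{P,Q,R}

P1 drop A (B beats it: P:11>8 Q:6>4 R:8>6 S:4>0)
P2 drop S (P beats it: B:10>1 C:4>1)
P1→{B,C} P2→{P,Q,R}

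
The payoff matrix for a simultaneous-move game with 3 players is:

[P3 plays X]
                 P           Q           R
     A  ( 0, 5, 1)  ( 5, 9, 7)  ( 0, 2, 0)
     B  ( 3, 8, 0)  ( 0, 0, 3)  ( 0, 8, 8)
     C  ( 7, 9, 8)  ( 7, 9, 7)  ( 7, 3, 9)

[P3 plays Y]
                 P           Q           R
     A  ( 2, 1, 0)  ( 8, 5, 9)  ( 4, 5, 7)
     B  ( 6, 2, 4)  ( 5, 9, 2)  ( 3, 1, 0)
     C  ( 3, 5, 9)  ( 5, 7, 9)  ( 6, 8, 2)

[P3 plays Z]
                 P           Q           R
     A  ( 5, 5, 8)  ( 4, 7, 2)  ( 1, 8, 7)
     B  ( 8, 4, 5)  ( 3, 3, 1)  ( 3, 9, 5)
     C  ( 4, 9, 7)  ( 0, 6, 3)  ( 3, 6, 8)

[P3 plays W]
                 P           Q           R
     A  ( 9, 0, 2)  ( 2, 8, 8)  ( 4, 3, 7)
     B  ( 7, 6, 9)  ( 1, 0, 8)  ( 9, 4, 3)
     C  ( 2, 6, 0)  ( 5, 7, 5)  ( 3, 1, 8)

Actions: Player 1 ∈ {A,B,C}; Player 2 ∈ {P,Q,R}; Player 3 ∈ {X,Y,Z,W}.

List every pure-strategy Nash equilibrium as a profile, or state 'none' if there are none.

PSNE = {(A,Q,Y)}

(A,P,X): not NE [P1→C gives 7>0; P2→Q gives 9>5; P3→Z gives 8>1]
(A,P,Y): not NE [P1→B gives 6>2; P2→R gives 5>1; P3→Z gives 8>0]
(A,P,Z): not NE [P1→B gives 8>5; P2→R gives 8>5]
(A,P,W): not NE [P2→Q gives 8>0; P3→Z gives 8>2]
(A,Q,X): not NE [P1→C gives 7>5; P3→Y gives 9>7]
(A,Q,Y): NE
(A,Q,Z): not NE [P2→R gives 8>7; P3→Y gives 9>2]
(A,Q,W): not NE [P1→C gives 5>2; P3→Y gives 9>8]
(A,R,X): not NE [P1→C gives 7>0; P2→Q gives 9>2; P3→W gives 7>0]
(A,R,Y): not NE [P1→C gives 6>4]
(A,R,Z): not NE [P1→C gives 3>1]
(A,R,W): not NE [P1→B gives 9>4; P2→Q gives 8>3]
(B,P,X): not NE [P1→C gives 7>3; P3→W gives 9>0]
(B,P,Y): not NE [P2→Q gives 9>2; P3→W gives 9>4]
(B,P,Z): not NE [P2→R gives 9>4; P3→W gives 9>5]
(B,P,W): not NE [P1→A gives 9>7]
(B,Q,X): not NE [P1→C gives 7>0; P2→R gives 8>0; P3→W gives 8>3]
(B,Q,Y): not NE [P1→A gives 8>5; P3→W gives 8>2]
(B,Q,Z): not NE [P1→A gives 4>3; P2→R gives 9>3; P3→W gives 8>1]
(B,Q,W): not NE [P1→C gives 5>1; P2→P gives 6>0]
(B,R,X): not NE [P1→C gives 7>0]
(B,R,Y): not NE [P1→C gives 6>3; P2→Q gives 9>1; P3→X gives 8>0]
(B,R,Z): not NE [P3→X gives 8>5]
(B,R,W): not NE [P2→P gives 6>4; P3→X gives 8>3]
(C,P,X): not NE [P3→Y gives 9>8]
(C,P,Y): not NE [P1→B gives 6>3; P2→R gives 8>5]
(C,P,Z): not NE [P1→B gives 8>4; P3→Y gives 9>7]
(C,P,W): not NE [P1→A gives 9>2; P2→Q gives 7>6; P3→Y gives 9>0]
(C,Q,X): not NE [P3→Y gives 9>7]
(C,Q,Y): not NE [P1→A gives 8>5; P2→R gives 8>7]
(C,Q,Z): not NE [P1→A gives 4>0; P2→P gives 9>6; P3→Y gives 9>3]
(C,Q,W): not NE [P3→Y gives 9>5]
(C,R,X): not NE [P2→Q gives 9>3]
(C,R,Y): not NE [P3→X gives 9>2]
(C,R,Z): not NE [P2→P gives 9>6; P3→X gives 9>8]
(C,R,W): not NE [P1→B gives 9>3; P2→Q gives 7>1; P3→X gives 9>8]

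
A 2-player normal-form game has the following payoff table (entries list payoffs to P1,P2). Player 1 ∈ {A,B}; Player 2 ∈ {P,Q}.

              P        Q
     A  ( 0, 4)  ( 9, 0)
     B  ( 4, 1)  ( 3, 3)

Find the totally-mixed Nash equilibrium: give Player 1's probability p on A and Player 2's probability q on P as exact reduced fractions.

P1 mixes 1/3 on A; P2 mixes 3/5 on P

P1 indiff ⇒ q·0+(1-q)·9 = q·4+(1-q)·3 ⇒ q(-4) = (1-q)(-6) ⇒ q = 3/5
P2 indiff ⇒ p·4+(1-p)·1 = p·0+(1-p)·3 ⇒ p(4) = (1-p)(2) ⇒ p = 1/3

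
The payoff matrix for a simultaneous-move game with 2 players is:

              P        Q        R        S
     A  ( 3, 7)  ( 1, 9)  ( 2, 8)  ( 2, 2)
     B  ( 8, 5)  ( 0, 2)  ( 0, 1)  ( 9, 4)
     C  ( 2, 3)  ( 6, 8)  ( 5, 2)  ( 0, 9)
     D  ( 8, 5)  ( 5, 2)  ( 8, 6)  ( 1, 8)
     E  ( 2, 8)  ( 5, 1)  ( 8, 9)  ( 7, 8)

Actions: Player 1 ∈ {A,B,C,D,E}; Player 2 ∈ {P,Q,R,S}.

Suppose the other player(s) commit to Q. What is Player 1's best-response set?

BR_1 = {C}

u_1(A vs Q) = 1
u_1(B vs Q) = 0
u_1(C vs Q) = 6
u_1(D vs Q) = 5
u_1(E vs Q) = 5
max payoff 6 at {C}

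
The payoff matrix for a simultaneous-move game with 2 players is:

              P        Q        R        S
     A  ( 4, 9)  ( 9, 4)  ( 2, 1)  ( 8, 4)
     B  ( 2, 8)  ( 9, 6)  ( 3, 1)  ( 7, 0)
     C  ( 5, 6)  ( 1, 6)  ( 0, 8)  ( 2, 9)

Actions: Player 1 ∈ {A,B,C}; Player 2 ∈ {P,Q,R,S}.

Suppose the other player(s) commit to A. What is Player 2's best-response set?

u_2(P vs A) = 9
u_2(Q vs A) = 4
u_2(R vs A) = 1
u_2(S vs A) = 4
max payoff 9 at {P}

BR_2 = {P}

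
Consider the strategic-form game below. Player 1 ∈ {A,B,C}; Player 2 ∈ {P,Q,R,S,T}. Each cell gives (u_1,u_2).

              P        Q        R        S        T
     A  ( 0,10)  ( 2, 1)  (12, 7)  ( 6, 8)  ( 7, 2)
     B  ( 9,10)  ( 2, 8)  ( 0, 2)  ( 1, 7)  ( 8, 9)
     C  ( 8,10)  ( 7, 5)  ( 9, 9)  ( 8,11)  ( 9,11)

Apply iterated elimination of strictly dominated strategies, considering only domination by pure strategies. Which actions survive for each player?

P2 drop Q (P beats it: A:10>1 B:10>8 C:10>5)
P2 drop R (P beats it: A:10>7 B:10>2 C:10>9)
P1 drop A (C beats it: P:8>0 S:8>6 T:9>7)
P1→{B,C} P2→{P,S,T}

Remaining: P1:{B,C} P2:{P,S,T}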